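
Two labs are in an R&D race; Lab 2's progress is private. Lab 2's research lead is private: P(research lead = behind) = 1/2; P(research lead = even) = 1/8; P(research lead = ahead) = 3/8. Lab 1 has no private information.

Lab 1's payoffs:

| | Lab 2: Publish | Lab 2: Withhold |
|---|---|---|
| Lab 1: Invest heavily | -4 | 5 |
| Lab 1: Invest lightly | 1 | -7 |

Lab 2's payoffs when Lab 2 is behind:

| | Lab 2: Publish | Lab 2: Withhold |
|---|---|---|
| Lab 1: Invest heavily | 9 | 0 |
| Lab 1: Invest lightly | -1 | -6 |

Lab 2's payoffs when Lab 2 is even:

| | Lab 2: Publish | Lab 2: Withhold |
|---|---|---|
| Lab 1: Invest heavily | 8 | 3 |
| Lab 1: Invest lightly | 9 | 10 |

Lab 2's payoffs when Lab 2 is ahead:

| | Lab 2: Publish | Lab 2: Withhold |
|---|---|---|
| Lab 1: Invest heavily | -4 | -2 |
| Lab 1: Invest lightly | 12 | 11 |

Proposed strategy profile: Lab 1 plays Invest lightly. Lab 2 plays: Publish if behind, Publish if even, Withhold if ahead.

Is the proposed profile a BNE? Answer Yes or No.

Lab 1 plays Invest lightly: E[Invest lightly] = 1/2·(1) + 1/8·(1) + 3/8·(-7) = -2; E[Invest heavily] = -5/8. Not best-responding. ✗
Lab 2 (research lead behind), facing Invest lightly: Publish gives -1, Withhold gives -6. Proposed Publish is best. ✓
Lab 2 (research lead even), facing Invest lightly: Publish gives 9, Withhold gives 10. Proposed Publish is not best — profitable deviation exists. ✗
Lab 2 (research lead ahead), facing Invest lightly: Publish gives 12, Withhold gives 11. Proposed Withhold is not best — profitable deviation exists. ✗

No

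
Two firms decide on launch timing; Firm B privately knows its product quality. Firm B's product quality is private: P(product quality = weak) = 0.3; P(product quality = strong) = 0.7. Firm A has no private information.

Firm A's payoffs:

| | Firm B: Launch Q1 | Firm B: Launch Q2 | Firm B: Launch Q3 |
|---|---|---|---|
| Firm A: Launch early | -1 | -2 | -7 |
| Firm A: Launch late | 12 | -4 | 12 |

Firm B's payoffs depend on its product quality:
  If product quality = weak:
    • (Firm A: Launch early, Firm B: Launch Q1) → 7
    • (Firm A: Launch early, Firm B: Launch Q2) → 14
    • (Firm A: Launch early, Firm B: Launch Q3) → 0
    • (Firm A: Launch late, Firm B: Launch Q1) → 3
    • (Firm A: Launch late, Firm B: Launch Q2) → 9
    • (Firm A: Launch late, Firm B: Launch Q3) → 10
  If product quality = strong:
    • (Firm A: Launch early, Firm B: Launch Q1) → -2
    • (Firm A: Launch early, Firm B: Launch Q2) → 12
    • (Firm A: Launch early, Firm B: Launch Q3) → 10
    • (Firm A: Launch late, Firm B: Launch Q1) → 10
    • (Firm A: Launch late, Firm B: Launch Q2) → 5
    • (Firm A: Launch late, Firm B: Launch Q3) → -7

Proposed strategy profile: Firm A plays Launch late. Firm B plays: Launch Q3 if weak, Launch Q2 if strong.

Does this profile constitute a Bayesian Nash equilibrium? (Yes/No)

No

Firm A plays Launch late: E[Launch late] = 0.3·(12) + 0.7·(-4) = 0.8; E[Launch early] = -3.5. Best-responding. ✓
Firm B (product quality weak), facing Launch late: Launch Q1 gives 3, Launch Q2 gives 9, Launch Q3 gives 10. Proposed Launch Q3 is best. ✓
Firm B (product quality strong), facing Launch late: Launch Q1 gives 10, Launch Q2 gives 5, Launch Q3 gives -7. Proposed Launch Q2 is not best — profitable deviation exists. ✗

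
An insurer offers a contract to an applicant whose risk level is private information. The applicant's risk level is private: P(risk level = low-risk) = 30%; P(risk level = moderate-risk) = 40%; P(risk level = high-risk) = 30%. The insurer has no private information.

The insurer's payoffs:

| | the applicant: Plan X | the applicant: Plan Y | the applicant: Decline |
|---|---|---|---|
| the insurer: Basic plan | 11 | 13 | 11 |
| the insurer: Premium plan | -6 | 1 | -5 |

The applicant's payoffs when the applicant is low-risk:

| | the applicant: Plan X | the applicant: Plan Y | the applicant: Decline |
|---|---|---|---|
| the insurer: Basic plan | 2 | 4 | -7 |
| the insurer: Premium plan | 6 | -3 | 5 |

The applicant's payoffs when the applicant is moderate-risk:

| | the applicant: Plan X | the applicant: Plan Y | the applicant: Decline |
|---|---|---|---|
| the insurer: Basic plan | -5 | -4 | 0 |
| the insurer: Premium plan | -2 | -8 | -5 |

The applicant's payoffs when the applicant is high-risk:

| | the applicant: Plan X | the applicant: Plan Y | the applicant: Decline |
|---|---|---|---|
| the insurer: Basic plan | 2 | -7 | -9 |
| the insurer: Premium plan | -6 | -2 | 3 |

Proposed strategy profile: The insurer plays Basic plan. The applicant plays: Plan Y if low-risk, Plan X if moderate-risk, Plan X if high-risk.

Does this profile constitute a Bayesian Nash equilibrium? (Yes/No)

The insurer plays Basic plan: E[Basic plan] = 0.3·(13) + 0.4·(11) + 0.3·(11) = 11.6; E[Premium plan] = -3.9. Best-responding. ✓
The applicant (risk level low-risk), facing Basic plan: Plan X gives 2, Plan Y gives 4, Decline gives -7. Proposed Plan Y is best. ✓
The applicant (risk level moderate-risk), facing Basic plan: Plan X gives -5, Plan Y gives -4, Decline gives 0. Proposed Plan X is not best — profitable deviation exists. ✗
The applicant (risk level high-risk), facing Basic plan: Plan X gives 2, Plan Y gives -7, Decline gives -9. Proposed Plan X is best. ✓

No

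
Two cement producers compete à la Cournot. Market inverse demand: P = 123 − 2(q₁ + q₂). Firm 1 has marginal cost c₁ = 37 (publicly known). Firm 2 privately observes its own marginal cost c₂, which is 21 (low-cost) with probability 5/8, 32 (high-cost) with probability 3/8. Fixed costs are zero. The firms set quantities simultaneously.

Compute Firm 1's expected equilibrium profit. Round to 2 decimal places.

305.25

Type-c best response for Firm 2: q₂(c) = (123 − c)/4 − q₁/2.
Firm 1 maximizes expected profit; its first-order condition is 123 − 4q₁ − 2E[q₂] − 37 = 0.
Substituting E[q₂] and solving: E[c₂] = 25.125, so q₁ = (123 − 2·37 + 25.125)/6 = 12.3542.
E[P] = 123 − 2·(q₁ + E[q₂]) = 61.7083; Firm 1's expected profit = (E[P] − 37)·q₁ = (61.7083 − 37)·12.3542 = 305.251.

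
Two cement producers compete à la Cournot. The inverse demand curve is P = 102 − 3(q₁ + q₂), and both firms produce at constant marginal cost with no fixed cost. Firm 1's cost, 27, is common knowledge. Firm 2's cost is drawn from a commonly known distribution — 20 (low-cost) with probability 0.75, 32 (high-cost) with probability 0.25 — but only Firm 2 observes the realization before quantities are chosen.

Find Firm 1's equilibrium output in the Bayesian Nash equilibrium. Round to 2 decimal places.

7.89

Each type of Firm 2 best-responds to q₁; Firm 1 best-responds to the expected q₂ over Firm 2's types.
Firm 2 with cost c maximizes (102 − 3(q₁+q₂) − c)·q₂, giving q₂(c) = (102 − c − 3q₁)/6.
E[c₂] = 0.75·20 + 0.25·32 = 23
Firm 1's FOC against E[q₂] yields q₁ = (102 − 2·27 + E[c₂])/9 = (102 − 54 + 23)/9 = 7.88889.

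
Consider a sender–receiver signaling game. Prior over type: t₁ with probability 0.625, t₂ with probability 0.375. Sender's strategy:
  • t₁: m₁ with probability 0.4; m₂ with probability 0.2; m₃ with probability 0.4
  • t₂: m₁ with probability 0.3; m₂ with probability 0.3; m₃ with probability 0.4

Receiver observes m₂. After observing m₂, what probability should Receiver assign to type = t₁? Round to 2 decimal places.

P(m₂) = 0.625·0.2 + 0.375·0.3 = 0.2375
P(t₁ | m₂) = (0.625·0.2) / 0.2375 = 0.125 / 0.2375 = 0.526316

0.53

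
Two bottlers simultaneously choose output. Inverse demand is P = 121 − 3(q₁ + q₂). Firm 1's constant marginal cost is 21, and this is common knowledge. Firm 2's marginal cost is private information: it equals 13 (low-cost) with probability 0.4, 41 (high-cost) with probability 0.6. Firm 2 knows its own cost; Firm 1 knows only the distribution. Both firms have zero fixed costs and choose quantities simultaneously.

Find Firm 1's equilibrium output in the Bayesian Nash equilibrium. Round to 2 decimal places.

12.09

Type-c best response for Firm 2: q₂(c) = (121 − c)/6 − q₁/2.
Firm 1 maximizes expected profit; its first-order condition is 121 − 6q₁ − 3E[q₂] − 21 = 0.
Substituting E[q₂] and solving: E[c₂] = 29.8, so q₁ = (121 − 2·21 + 29.8)/9 = 12.0889.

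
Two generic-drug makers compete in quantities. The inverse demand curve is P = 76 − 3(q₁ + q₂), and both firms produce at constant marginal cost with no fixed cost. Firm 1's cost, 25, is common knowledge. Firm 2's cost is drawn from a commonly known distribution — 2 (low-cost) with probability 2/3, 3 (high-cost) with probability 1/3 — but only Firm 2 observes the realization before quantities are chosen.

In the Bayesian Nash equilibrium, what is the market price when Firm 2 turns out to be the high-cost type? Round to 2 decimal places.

Firm 2 with cost c maximizes (76 − 3(q₁+q₂) − c)·q₂, giving q₂(c) = (76 − c − 3q₁)/6.
E[c₂] = 2/3·2 + 1/3·3 = 2.33333
Firm 1's FOC against E[q₂] yields q₁ = (76 − 2·25 + E[c₂])/9 = (76 − 50 + 2.33333)/9 = 3.14815.
q₂(high-cost) = 10.5926, so P = 76 − 3·(3.14815 + 10.5926) = 34.7778.

34.78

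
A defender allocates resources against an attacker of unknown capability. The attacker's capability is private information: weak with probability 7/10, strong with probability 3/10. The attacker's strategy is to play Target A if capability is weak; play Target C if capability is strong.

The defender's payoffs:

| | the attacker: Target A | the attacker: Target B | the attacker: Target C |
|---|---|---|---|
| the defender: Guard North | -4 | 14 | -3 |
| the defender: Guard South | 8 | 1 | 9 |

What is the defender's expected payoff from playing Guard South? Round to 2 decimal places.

E[Guard South] = 7/10·8 + 3/10·9 = 28/5 + 27/10 = 83/10

8.30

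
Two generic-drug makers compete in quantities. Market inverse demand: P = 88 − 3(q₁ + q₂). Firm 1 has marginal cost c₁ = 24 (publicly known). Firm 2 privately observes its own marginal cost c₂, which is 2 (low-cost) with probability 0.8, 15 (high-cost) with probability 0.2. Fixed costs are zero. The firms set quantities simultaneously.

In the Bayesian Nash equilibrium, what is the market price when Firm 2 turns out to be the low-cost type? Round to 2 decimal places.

Type-c best response for Firm 2: q₂(c) = (88 − c)/6 − q₁/2.
Firm 1 maximizes expected profit; its first-order condition is 88 − 6q₁ − 3E[q₂] − 24 = 0.
Substituting E[q₂] and solving: E[c₂] = 4.6, so q₁ = (88 − 2·24 + 4.6)/9 = 4.95556.
q₂(low-cost) = 11.8556, so P = 88 − 3·(4.95556 + 11.8556) = 37.5667.

37.57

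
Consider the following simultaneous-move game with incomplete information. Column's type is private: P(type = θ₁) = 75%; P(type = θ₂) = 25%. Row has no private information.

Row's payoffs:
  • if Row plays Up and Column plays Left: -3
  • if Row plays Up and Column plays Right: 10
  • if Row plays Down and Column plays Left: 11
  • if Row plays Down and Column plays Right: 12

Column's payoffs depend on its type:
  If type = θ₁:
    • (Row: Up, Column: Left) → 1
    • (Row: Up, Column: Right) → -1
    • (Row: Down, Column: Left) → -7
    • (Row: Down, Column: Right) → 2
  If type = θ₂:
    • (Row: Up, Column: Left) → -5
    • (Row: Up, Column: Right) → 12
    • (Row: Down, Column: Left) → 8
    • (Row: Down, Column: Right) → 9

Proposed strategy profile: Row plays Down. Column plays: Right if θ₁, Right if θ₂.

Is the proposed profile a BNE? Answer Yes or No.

Row plays Down: E[Down] = 0.75·(12) + 0.25·(12) = 12; E[Up] = 10. Best-responding. ✓
Column (type θ₁), facing Down: Left gives -7, Right gives 2. Proposed Right is best. ✓
Column (type θ₂), facing Down: Left gives 8, Right gives 9. Proposed Right is best. ✓

Yes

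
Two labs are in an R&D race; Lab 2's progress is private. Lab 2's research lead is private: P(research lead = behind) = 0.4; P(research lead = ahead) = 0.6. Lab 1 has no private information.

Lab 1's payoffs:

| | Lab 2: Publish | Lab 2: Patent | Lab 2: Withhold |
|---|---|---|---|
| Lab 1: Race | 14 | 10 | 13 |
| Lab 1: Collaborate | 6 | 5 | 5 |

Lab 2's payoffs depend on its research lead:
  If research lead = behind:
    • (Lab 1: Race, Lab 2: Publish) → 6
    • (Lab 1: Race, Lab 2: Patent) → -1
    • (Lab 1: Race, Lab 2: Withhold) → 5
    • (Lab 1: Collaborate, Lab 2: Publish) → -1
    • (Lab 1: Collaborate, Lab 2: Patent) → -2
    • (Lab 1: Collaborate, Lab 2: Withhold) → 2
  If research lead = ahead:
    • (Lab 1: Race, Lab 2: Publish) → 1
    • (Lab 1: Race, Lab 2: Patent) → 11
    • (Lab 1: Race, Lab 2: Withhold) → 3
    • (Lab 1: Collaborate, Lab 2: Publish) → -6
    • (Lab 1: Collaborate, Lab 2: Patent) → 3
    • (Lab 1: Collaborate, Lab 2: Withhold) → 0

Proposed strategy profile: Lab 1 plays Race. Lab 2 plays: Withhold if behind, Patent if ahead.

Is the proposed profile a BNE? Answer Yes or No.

No

Lab 1 plays Race: E[Race] = 0.4·(13) + 0.6·(10) = 11.2; E[Collaborate] = 5. Best-responding. ✓
Lab 2 (research lead behind), facing Race: Publish gives 6, Patent gives -1, Withhold gives 5. Proposed Withhold is not best — profitable deviation exists. ✗
Lab 2 (research lead ahead), facing Race: Publish gives 1, Patent gives 11, Withhold gives 3. Proposed Patent is best. ✓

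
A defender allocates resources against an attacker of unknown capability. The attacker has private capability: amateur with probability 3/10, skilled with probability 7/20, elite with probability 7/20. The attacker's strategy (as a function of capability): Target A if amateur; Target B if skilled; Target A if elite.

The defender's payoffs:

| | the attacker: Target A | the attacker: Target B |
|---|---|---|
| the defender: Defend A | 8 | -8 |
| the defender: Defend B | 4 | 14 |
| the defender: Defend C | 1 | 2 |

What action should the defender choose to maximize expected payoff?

E[Defend A] = 3/10·(8) + 7/20·(-8) + 7/20·(8) = 12/5
E[Defend B] = 3/10·(4) + 7/20·(14) + 7/20·(4) = 15/2
E[Defend C] = 3/10·(1) + 7/20·(2) + 7/20·(1) = 27/20
Best response: Defend B (15/2 is the largest).

Defend B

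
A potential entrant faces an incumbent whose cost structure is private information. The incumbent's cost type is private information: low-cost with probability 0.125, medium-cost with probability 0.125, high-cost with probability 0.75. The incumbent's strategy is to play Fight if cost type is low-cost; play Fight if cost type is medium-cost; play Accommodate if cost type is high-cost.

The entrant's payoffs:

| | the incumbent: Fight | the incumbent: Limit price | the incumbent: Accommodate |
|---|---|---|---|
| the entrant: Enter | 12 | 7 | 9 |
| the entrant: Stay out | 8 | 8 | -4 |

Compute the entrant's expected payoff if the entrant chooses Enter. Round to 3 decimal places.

9.750

E[Enter] = 0.125·12 + 0.125·12 + 0.75·9 = 1.5 + 1.5 + 6.75 = 9.75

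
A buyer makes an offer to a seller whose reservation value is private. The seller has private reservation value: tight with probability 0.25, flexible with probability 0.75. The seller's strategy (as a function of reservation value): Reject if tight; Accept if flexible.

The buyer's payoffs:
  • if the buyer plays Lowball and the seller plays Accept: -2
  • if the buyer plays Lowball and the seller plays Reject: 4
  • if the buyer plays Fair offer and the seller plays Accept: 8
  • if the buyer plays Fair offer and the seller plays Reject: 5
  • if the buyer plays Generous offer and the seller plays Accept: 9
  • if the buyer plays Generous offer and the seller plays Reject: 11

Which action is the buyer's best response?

E[Lowball] = 0.25·(4) + 0.75·(-2) = -0.5
E[Fair offer] = 0.25·(5) + 0.75·(8) = 7.25
E[Generous offer] = 0.25·(11) + 0.75·(9) = 9.5
Best response: Generous offer (9.5 is the largest).

Generous offer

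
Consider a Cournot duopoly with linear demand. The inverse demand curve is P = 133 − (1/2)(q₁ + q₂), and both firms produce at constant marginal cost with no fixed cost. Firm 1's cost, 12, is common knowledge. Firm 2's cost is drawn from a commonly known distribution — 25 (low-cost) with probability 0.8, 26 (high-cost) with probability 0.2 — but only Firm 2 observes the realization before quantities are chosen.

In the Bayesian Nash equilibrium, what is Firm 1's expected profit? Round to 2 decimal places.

4002.14

Firm 2 with cost c maximizes (133 − (1/2)(q₁+q₂) − c)·q₂, giving q₂(c) = (133 − c − (1/2)q₁).
E[c₂] = 0.8·25 + 0.2·26 = 25.2
Firm 1's FOC against E[q₂] yields q₁ = (133 − 2·12 + E[c₂])/(3/2) = (133 − 24 + 25.2)/(3/2) = 89.4667.
E[P] = 133 − (1/2)·(q₁ + E[q₂]) = 56.7333; Firm 1's expected profit = (E[P] − 12)·q₁ = (56.7333 − 12)·89.4667 = 4002.14.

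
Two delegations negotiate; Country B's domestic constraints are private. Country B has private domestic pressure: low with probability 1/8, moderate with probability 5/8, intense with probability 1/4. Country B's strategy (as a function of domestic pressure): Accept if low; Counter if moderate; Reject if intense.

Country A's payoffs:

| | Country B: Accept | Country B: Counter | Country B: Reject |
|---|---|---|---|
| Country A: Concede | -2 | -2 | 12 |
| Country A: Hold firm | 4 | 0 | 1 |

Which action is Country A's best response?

Concede

Compute Country A's expected payoff for each action, taking the expectation over Country B's type.
E[Concede] = 1/8·(-2) + 5/8·(-2) + 1/4·(12) = 3/2
E[Hold firm] = 1/8·(4) + 5/8·(0) + 1/4·(1) = 3/4
Best response: Concede (3/2 is the largest).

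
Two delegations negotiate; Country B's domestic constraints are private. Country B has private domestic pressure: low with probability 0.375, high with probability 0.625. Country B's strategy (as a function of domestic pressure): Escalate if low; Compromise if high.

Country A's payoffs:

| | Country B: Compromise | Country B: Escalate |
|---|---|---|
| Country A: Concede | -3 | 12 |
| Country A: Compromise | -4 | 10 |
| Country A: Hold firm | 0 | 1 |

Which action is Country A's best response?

E[Concede] = 0.375·(12) + 0.625·(-3) = 2.625
E[Compromise] = 0.375·(10) + 0.625·(-4) = 1.25
E[Hold firm] = 0.375·(1) + 0.625·(0) = 0.375
Best response: Concede (2.625 is the largest).

Concede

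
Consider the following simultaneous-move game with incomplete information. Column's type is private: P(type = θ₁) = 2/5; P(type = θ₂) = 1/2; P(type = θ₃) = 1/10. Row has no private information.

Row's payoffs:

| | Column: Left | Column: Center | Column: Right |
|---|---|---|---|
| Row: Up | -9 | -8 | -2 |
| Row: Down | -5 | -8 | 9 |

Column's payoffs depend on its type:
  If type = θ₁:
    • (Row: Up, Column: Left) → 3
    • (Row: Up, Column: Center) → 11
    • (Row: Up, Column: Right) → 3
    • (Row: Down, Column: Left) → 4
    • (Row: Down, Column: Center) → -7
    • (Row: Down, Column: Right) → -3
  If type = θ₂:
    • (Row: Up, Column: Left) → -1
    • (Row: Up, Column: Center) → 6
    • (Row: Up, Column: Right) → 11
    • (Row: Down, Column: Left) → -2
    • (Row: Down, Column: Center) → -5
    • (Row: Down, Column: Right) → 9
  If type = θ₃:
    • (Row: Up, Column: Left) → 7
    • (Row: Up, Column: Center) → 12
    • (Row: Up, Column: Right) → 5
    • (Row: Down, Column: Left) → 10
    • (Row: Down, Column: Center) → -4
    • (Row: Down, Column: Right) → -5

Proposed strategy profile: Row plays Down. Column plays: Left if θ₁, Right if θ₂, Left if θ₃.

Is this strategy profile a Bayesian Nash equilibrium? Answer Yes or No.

A profile is a BNE iff every type of every player is best-responding given beliefs about the other side.
Row plays Down: E[Down] = 2/5·(-5) + 1/2·(9) + 1/10·(-5) = 2; E[Up] = -11/2. Best-responding. ✓
Column (type θ₁), facing Down: Left gives 4, Center gives -7, Right gives -3. Proposed Left is best. ✓
Column (type θ₂), facing Down: Left gives -2, Center gives -5, Right gives 9. Proposed Right is best. ✓
Column (type θ₃), facing Down: Left gives 10, Center gives -4, Right gives -5. Proposed Left is best. ✓

Yes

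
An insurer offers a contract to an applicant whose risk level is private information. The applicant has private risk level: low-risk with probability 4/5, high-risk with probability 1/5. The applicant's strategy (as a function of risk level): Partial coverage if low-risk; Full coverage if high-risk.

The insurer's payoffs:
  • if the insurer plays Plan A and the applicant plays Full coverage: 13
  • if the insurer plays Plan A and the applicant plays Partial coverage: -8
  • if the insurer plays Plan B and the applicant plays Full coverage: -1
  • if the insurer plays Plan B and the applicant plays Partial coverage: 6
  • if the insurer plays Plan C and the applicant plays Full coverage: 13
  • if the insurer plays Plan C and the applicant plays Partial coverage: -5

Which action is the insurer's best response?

E[Plan A] = 4/5·(-8) + 1/5·(13) = -19/5
E[Plan B] = 4/5·(6) + 1/5·(-1) = 23/5
E[Plan C] = 4/5·(-5) + 1/5·(13) = -7/5
Best response: Plan B (23/5 is the largest).

Plan B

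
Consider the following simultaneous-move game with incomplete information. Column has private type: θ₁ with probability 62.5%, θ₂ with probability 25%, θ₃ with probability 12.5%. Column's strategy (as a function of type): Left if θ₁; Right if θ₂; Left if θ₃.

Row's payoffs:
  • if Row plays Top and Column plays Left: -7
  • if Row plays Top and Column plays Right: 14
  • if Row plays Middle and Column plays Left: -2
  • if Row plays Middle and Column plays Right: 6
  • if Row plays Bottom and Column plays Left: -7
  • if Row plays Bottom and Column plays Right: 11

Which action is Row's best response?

Middle

E[Top] = 0.625·(-7) + 0.25·(14) + 0.125·(-7) = -1.75
E[Middle] = 0.625·(-2) + 0.25·(6) + 0.125·(-2) = 0
E[Bottom] = 0.625·(-7) + 0.25·(11) + 0.125·(-7) = -2.5
Best response: Middle (0 is the largest).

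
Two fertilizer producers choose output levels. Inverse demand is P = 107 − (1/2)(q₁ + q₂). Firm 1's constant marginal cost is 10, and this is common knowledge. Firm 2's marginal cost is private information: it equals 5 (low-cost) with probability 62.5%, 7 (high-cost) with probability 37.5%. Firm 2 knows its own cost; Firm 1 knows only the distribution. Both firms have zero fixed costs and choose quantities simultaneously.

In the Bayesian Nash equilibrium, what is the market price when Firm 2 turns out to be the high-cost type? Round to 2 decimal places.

41.54

Type-c best response for Firm 2: q₂(c) = (107 − c) − q₁/2.
Firm 1 maximizes expected profit; its first-order condition is 107 − q₁ − (1/2)E[q₂] − 10 = 0.
Substituting E[q₂] and solving: E[c₂] = 5.75, so q₁ = (107 − 2·10 + 5.75)/(3/2) = 61.8333.
q₂(high-cost) = 69.0833, so P = 107 − (1/2)·(61.8333 + 69.0833) = 41.5417.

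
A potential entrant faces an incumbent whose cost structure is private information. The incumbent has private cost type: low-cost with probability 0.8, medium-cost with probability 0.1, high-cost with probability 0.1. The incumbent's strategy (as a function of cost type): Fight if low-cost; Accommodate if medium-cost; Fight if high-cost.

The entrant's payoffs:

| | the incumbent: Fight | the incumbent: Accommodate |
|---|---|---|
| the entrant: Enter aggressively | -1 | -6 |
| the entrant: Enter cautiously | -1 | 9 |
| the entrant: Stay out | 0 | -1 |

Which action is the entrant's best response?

E[Enter aggressively] = 0.8·(-1) + 0.1·(-6) + 0.1·(-1) = -1.5
E[Enter cautiously] = 0.8·(-1) + 0.1·(9) + 0.1·(-1) = 0
E[Stay out] = 0.8·(0) + 0.1·(-1) + 0.1·(0) = -0.1
Best response: Enter cautiously (0 is the largest).

Enter cautiously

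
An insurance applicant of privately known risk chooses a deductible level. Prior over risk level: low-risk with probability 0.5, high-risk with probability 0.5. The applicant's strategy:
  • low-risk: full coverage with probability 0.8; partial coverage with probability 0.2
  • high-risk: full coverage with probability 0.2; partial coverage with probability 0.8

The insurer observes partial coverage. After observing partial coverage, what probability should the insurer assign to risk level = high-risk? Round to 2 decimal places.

0.80

Apply Bayes' rule using the sender's strategy as the likelihood.
P(partial coverage) = 0.5·0.2 + 0.5·0.8 = 0.5
P(high-risk | partial coverage) = (0.5·0.8) / 0.5 = 0.4 / 0.5 = 0.8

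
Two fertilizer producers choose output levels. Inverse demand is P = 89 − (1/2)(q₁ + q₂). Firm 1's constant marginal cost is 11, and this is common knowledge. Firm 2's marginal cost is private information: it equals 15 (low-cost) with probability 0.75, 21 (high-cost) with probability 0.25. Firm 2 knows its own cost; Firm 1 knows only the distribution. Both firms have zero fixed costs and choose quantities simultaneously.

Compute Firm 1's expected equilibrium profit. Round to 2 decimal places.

Firm 2 with cost c maximizes (89 − (1/2)(q₁+q₂) − c)·q₂, giving q₂(c) = (89 − c − (1/2)q₁).
E[c₂] = 0.75·15 + 0.25·21 = 16.5
Firm 1's FOC against E[q₂] yields q₁ = (89 − 2·11 + E[c₂])/(3/2) = (89 − 22 + 16.5)/(3/2) = 55.6667.
E[P] = 89 − (1/2)·(q₁ + E[q₂]) = 38.8333; Firm 1's expected profit = (E[P] − 11)·q₁ = (38.8333 − 11)·55.6667 = 1549.39.

1549.39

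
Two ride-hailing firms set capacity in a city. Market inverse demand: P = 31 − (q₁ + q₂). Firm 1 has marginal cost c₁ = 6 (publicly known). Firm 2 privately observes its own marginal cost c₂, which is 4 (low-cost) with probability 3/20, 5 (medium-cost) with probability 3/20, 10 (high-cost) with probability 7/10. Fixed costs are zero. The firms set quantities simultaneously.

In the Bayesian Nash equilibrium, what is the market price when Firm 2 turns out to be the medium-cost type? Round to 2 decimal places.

13.44

Firm 2 with cost c maximizes (31 − (q₁+q₂) − c)·q₂, giving q₂(c) = (31 − c − q₁)/2.
E[c₂] = 3/20·4 + 3/20·5 + 7/10·10 = 8.35
Firm 1's FOC against E[q₂] yields q₁ = (31 − 2·6 + E[c₂])/3 = (31 − 12 + 8.35)/3 = 9.11667.
q₂(medium-cost) = 8.44167, so P = 31 − (9.11667 + 8.44167) = 13.4417.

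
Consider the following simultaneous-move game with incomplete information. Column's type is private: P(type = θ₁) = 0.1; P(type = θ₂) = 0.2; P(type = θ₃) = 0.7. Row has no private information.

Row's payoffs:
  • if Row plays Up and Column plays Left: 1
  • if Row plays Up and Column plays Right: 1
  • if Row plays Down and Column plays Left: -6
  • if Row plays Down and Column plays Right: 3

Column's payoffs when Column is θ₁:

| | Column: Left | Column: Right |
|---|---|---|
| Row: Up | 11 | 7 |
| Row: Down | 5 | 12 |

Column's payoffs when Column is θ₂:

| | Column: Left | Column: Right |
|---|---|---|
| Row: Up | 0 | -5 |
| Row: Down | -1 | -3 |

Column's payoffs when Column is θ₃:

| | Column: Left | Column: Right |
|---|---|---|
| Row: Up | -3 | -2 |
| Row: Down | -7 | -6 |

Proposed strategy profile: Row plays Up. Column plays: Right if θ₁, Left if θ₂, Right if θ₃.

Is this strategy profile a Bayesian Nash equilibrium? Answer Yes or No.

No

A profile is a BNE iff every type of every player is best-responding given beliefs about the other side.
Row plays Up: E[Up] = 0.1·(1) + 0.2·(1) + 0.7·(1) = 1; E[Down] = 1.2. Not best-responding. ✗
Column (type θ₁), facing Up: Left gives 11, Right gives 7. Proposed Right is not best — profitable deviation exists. ✗
Column (type θ₂), facing Up: Left gives 0, Right gives -5. Proposed Left is best. ✓
Column (type θ₃), facing Up: Left gives -3, Right gives -2. Proposed Right is best. ✓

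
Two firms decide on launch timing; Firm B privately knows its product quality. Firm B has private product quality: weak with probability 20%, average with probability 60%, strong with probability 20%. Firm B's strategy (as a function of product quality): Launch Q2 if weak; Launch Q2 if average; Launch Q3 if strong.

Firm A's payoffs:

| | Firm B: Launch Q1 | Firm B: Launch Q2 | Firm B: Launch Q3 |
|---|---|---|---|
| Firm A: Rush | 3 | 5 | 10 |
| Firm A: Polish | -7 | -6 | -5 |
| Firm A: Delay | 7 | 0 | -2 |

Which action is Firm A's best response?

E[Rush] = 0.2·(5) + 0.6·(5) + 0.2·(10) = 6
E[Polish] = 0.2·(-6) + 0.6·(-6) + 0.2·(-5) = -5.8
E[Delay] = 0.2·(0) + 0.6·(0) + 0.2·(-2) = -0.4
Best response: Rush (6 is the largest).

Rush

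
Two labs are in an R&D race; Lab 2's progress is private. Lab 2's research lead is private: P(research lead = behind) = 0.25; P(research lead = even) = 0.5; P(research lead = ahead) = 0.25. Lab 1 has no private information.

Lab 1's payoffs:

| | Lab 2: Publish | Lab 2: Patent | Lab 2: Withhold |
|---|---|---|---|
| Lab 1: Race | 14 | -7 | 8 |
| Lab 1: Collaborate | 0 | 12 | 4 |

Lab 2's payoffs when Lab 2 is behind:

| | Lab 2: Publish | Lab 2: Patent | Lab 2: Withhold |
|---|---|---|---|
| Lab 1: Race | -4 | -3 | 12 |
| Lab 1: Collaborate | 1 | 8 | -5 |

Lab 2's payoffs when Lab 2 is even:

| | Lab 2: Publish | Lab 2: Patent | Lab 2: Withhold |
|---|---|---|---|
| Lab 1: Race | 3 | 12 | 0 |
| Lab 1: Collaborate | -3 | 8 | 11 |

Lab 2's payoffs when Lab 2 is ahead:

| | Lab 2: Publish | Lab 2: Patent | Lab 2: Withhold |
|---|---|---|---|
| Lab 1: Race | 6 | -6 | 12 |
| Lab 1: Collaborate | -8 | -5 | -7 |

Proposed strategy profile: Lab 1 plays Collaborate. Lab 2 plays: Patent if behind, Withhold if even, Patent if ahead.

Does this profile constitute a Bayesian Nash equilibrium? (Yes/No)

Yes

Lab 1 plays Collaborate: E[Collaborate] = 0.25·(12) + 0.5·(4) + 0.25·(12) = 8; E[Race] = 0.5. Best-responding. ✓
Lab 2 (research lead behind), facing Collaborate: Publish gives 1, Patent gives 8, Withhold gives -5. Proposed Patent is best. ✓
Lab 2 (research lead even), facing Collaborate: Publish gives -3, Patent gives 8, Withhold gives 11. Proposed Withhold is best. ✓
Lab 2 (research lead ahead), facing Collaborate: Publish gives -8, Patent gives -5, Withhold gives -7. Proposed Patent is best. ✓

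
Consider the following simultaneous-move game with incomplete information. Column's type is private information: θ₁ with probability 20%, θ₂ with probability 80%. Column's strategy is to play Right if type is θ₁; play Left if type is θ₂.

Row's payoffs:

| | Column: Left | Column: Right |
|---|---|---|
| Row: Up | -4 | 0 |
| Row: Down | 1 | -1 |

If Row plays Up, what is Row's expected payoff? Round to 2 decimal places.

-3.20

E[Up] = 0.2·0 + 0.8·(-4) = 0 + (-3.2) = -3.2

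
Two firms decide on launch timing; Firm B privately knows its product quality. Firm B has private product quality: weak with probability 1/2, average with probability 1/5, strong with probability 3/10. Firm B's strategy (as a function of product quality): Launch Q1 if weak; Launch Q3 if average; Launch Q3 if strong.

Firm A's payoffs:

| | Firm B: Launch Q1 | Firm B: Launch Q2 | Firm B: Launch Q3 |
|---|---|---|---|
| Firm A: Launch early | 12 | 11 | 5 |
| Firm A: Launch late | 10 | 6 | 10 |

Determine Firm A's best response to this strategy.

Launch late

E[Launch early] = 1/2·(12) + 1/5·(5) + 3/10·(5) = 17/2
E[Launch late] = 1/2·(10) + 1/5·(10) + 3/10·(10) = 10
Best response: Launch late (10 is the largest).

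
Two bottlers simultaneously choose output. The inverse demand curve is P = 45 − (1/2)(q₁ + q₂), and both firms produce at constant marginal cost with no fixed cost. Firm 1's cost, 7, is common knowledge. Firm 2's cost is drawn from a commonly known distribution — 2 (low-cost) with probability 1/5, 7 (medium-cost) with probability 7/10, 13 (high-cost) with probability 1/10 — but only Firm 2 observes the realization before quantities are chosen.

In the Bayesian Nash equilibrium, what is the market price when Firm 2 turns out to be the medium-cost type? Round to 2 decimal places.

19.73

Firm 2 with cost c maximizes (45 − (1/2)(q₁+q₂) − c)·q₂, giving q₂(c) = (45 − c − (1/2)q₁).
E[c₂] = 1/5·2 + 7/10·7 + 1/10·13 = 6.6
Firm 1's FOC against E[q₂] yields q₁ = (45 − 2·7 + E[c₂])/(3/2) = (45 − 14 + 6.6)/(3/2) = 25.0667.
q₂(medium-cost) = 25.4667, so P = 45 − (1/2)·(25.0667 + 25.4667) = 19.7333.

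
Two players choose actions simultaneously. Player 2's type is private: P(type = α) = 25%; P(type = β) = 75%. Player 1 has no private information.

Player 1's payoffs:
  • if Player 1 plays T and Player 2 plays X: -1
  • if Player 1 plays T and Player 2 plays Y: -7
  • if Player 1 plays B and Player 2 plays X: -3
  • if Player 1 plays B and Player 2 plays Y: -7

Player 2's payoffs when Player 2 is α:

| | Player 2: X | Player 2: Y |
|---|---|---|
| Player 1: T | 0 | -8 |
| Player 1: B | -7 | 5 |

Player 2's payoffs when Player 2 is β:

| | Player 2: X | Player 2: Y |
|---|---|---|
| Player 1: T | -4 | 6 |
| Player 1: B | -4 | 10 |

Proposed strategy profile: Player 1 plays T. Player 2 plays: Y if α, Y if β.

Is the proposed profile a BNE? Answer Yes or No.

Player 1 plays T: E[T] = 0.25·(-7) + 0.75·(-7) = -7; E[B] = -7. Best-responding. ✓
Player 2 (type α), facing T: X gives 0, Y gives -8. Proposed Y is not best — profitable deviation exists. ✗
Player 2 (type β), facing T: X gives -4, Y gives 6. Proposed Y is best. ✓

No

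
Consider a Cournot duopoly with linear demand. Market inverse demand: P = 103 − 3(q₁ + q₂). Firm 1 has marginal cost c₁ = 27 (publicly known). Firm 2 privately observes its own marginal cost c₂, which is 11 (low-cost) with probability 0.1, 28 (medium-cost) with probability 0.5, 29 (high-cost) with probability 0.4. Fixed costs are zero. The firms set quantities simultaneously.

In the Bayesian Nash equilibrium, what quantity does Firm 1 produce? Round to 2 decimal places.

8.41

Type-c best response for Firm 2: q₂(c) = (103 − c)/6 − q₁/2.
Firm 1 maximizes expected profit; its first-order condition is 103 − 6q₁ − 3E[q₂] − 27 = 0.
Substituting E[q₂] and solving: E[c₂] = 26.7, so q₁ = (103 − 2·27 + 26.7)/9 = 8.41111.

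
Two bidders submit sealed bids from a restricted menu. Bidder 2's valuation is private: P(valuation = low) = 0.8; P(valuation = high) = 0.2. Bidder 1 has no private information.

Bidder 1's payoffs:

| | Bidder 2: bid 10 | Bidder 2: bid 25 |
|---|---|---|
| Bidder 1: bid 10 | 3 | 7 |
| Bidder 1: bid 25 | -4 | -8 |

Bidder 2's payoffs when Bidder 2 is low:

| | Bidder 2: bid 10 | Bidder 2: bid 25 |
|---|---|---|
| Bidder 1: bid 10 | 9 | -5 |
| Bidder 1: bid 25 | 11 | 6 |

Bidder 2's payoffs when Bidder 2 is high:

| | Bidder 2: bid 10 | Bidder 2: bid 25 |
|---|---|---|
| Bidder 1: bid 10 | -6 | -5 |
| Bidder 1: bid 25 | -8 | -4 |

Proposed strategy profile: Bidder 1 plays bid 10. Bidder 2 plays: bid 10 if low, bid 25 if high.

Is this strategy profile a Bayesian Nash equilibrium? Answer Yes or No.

Bidder 1 plays bid 10: E[bid 10] = 0.8·(3) + 0.2·(7) = 3.8; E[bid 25] = -4.8. Best-responding. ✓
Bidder 2 (valuation low), facing bid 10: bid 10 gives 9, bid 25 gives -5. Proposed bid 10 is best. ✓
Bidder 2 (valuation high), facing bid 10: bid 10 gives -6, bid 25 gives -5. Proposed bid 25 is best. ✓

Yes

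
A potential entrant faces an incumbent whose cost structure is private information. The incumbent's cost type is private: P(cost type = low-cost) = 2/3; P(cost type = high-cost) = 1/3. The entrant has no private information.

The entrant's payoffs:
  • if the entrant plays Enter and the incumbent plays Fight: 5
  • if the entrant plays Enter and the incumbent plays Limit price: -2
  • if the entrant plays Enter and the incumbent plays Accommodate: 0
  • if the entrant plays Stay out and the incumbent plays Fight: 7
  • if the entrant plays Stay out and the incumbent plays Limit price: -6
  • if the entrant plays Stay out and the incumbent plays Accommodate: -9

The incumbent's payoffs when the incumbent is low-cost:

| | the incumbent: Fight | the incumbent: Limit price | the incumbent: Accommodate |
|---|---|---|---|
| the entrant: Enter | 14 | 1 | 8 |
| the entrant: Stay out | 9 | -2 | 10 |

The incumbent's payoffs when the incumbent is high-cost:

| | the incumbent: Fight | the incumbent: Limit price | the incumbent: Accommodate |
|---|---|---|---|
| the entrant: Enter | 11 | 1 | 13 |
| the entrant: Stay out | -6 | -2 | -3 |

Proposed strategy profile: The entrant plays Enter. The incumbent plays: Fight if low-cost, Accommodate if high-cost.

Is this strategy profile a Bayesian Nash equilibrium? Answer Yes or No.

Yes

The entrant plays Enter: E[Enter] = 2/3·(5) + 1/3·(0) = 10/3; E[Stay out] = 5/3. Best-responding. ✓
The incumbent (cost type low-cost), facing Enter: Fight gives 14, Limit price gives 1, Accommodate gives 8. Proposed Fight is best. ✓
The incumbent (cost type high-cost), facing Enter: Fight gives 11, Limit price gives 1, Accommodate gives 13. Proposed Accommodate is best. ✓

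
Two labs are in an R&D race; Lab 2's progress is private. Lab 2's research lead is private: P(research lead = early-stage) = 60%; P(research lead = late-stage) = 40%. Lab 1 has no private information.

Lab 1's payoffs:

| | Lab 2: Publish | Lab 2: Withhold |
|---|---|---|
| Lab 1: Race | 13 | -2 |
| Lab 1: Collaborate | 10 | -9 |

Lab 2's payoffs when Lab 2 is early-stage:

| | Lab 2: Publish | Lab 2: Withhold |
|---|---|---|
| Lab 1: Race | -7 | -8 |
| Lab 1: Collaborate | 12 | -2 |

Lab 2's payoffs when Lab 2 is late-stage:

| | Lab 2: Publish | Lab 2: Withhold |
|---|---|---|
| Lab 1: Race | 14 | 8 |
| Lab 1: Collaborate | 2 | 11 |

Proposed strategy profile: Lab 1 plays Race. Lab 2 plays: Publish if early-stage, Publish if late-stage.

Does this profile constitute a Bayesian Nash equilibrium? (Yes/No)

Yes

Lab 1 plays Race: E[Race] = 0.6·(13) + 0.4·(13) = 13; E[Collaborate] = 10. Best-responding. ✓
Lab 2 (research lead early-stage), facing Race: Publish gives -7, Withhold gives -8. Proposed Publish is best. ✓
Lab 2 (research lead late-stage), facing Race: Publish gives 14, Withhold gives 8. Proposed Publish is best. ✓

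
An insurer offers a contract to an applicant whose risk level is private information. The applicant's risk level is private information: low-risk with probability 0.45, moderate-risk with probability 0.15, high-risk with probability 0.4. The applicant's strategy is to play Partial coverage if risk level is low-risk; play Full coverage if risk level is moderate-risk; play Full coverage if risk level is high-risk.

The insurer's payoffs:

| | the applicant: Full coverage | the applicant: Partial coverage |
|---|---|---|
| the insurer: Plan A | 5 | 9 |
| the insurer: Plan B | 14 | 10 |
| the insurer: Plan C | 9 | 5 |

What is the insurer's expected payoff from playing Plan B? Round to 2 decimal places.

12.20

Take the expectation over the applicant's risk level, weighting each type's action by its prior probability.
E[Plan B] = 0.45·10 + 0.15·14 + 0.4·14 = 4.5 + 2.1 + 5.6 = 12.2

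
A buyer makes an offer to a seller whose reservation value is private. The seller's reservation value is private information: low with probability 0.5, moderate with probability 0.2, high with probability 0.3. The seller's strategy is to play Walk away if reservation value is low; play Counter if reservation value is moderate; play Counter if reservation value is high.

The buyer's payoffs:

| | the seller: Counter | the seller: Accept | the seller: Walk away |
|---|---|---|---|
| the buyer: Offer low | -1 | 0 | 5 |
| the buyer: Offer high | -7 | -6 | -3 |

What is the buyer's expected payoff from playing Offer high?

Take the expectation over the seller's reservation value, weighting each type's action by its prior probability.
E[Offer high] = 0.5·(-3) + 0.2·(-7) + 0.3·(-7) = (-1.5) + (-1.4) + (-2.1) = -5

-5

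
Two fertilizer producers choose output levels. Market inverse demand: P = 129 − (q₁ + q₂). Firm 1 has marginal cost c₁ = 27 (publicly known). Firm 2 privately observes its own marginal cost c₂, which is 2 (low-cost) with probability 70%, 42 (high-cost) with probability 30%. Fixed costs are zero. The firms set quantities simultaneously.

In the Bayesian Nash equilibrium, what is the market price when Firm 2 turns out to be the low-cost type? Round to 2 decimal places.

Each type of Firm 2 best-responds to q₁; Firm 1 best-responds to the expected q₂ over Firm 2's types.
Firm 2 with cost c maximizes (129 − (q₁+q₂) − c)·q₂, giving q₂(c) = (129 − c − q₁)/2.
E[c₂] = 0.7·2 + 0.3·42 = 14
Firm 1's FOC against E[q₂] yields q₁ = (129 − 2·27 + E[c₂])/3 = (129 − 54 + 14)/3 = 29.6667.
q₂(low-cost) = 48.6667, so P = 129 − (29.6667 + 48.6667) = 50.6667.

50.67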